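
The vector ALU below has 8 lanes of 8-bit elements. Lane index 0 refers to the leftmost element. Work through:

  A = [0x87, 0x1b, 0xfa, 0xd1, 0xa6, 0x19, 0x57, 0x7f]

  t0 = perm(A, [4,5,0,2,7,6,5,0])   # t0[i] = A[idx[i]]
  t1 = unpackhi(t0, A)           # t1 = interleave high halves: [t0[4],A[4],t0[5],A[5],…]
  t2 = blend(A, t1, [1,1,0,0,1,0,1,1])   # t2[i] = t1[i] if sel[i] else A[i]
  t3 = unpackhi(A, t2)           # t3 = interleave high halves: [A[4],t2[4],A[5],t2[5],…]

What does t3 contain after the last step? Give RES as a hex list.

RES = [0xa6, 0x19, 0x19, 0x19, 0x57, 0x87, 0x7f, 0x7f]

  t0: a6 19 87 fa 7f 57 19 87
  t1: 7f a6 57 19 19 57 87 7f
  t2: 7f a6 fa d1 19 19 87 7f
  t3: a6 19 19 19 57 87 7f 7f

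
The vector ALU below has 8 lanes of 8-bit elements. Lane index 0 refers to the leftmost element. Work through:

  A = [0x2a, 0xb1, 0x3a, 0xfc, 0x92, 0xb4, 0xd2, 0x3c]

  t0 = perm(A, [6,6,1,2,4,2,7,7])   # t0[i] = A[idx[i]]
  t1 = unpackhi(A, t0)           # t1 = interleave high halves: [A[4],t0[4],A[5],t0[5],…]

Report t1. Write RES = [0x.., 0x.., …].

→ t0 |d2|d2|b1|3a|92|3a|3c|3c|
→ t1 |92|92|b4|3a|d2|3c|3c|3c|

RES = [ 0x92  0x92  0xb4  0x3a  0xd2  0x3c  0x3c  0x3c ]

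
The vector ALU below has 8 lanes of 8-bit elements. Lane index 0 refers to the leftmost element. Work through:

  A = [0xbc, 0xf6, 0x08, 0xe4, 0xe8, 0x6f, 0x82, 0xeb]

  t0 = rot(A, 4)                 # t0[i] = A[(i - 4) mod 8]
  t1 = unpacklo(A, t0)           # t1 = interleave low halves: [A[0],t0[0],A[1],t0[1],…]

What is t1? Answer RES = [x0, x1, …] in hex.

  t0: e8 6f 82 eb bc f6 08 e4
  t1: bc e8 f6 6f 08 82 e4 eb

RES = [0xbc, 0xe8, 0xf6, 0x6f, 0x08, 0x82, 0xe4, 0xeb]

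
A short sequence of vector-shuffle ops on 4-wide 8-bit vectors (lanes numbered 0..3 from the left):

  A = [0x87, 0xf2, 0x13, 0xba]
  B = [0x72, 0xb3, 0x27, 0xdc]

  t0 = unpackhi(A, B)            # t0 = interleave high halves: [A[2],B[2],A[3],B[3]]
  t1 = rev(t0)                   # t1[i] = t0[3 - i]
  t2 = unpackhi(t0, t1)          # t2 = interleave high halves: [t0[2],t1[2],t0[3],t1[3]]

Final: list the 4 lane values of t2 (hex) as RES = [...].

RES = [ 0xba  0x27  0xdc  0x13 ]

→ t0 |13|27|ba|dc|
→ t1 |dc|ba|27|13|
→ t2 |ba|27|dc|13|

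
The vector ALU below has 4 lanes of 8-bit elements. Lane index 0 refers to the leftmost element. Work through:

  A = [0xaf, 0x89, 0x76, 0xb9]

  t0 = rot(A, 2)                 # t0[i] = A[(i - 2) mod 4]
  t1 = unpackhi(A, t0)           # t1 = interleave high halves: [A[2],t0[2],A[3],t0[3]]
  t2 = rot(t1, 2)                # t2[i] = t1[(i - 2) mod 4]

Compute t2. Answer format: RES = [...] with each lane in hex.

RES = [ 0xb9  0x89  0x76  0xaf ]

→ t0 |76|b9|af|89|
→ t1 |76|af|b9|89|
→ t2 |b9|89|76|af|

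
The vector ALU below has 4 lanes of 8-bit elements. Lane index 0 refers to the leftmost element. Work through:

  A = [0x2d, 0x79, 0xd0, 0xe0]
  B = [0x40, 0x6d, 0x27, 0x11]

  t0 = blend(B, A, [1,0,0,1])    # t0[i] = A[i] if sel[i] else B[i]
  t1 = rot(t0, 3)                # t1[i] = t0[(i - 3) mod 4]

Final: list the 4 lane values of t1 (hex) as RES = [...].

→ t0 |2d|6d|27|e0|
→ t1 |6d|27|e0|2d|

RES = [0x6d, 0x27, 0xe0, 0x2d]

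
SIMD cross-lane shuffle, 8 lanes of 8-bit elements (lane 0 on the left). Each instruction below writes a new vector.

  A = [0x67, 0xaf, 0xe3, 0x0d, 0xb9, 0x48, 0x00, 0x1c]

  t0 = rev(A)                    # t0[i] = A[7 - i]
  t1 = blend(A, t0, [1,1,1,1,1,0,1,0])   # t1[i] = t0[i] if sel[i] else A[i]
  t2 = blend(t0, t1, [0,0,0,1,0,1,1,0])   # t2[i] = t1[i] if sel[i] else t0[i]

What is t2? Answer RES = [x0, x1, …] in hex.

  t0: 1c 00 48 b9 0d e3 af 67
  t1: 1c 00 48 b9 0d 48 af 1c
  t2: 1c 00 48 b9 0d 48 af 67

RES = [0x1c, 0x00, 0x48, 0xb9, 0x0d, 0x48, 0xaf, 0x67]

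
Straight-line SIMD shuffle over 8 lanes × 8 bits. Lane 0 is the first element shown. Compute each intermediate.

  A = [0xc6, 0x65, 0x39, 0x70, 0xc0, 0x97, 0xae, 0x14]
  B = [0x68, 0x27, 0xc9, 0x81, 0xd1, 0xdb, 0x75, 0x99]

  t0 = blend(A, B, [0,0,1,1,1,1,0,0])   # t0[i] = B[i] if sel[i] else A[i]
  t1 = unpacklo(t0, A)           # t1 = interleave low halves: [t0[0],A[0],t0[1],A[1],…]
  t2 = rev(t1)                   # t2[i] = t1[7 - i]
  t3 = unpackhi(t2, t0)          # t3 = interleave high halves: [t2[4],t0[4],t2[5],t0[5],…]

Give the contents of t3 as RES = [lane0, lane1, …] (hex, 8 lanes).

RES = [ 0x65  0xd1  0x65  0xdb  0xc6  0xae  0xc6  0x14 ]

  t0: c6 65 c9 81 d1 db ae 14
  t1: c6 c6 65 65 c9 39 81 70
  t2: 70 81 39 c9 65 65 c6 c6
  t3: 65 d1 65 db c6 ae c6 14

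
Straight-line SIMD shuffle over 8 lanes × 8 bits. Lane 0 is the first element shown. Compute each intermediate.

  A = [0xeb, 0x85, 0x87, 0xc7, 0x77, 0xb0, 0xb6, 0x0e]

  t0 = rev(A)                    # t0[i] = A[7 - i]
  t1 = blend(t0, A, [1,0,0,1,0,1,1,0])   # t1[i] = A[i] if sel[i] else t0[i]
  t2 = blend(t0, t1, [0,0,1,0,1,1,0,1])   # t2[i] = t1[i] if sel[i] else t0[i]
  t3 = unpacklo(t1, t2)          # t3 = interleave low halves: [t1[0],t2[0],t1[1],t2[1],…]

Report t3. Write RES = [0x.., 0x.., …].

t0 = [0x0e, 0xb6, 0xb0, 0x77, 0xc7, 0x87, 0x85, 0xeb]
t1 = [0xeb, 0xb6, 0xb0, 0xc7, 0xc7, 0xb0, 0xb6, 0xeb]
t2 = [0x0e, 0xb6, 0xb0, 0x77, 0xc7, 0xb0, 0x85, 0xeb]
t3 = [0xeb, 0x0e, 0xb6, 0xb6, 0xb0, 0xb0, 0xc7, 0x77]

RES = [0xeb, 0x0e, 0xb6, 0xb6, 0xb0, 0xb0, 0xc7, 0x77]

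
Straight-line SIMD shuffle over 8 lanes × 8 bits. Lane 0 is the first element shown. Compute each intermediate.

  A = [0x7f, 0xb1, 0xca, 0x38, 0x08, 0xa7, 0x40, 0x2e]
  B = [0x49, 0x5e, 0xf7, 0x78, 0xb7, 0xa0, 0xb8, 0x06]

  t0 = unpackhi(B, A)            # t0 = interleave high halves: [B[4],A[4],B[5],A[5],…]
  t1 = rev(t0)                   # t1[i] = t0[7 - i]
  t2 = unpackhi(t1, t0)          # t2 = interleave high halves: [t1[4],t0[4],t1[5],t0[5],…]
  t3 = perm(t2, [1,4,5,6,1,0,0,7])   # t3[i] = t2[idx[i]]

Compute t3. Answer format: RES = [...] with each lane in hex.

RES = [0xb8, 0x08, 0x06, 0xb7, 0xb8, 0xa7, 0xa7, 0x2e]

t0 = [0xb7, 0x08, 0xa0, 0xa7, 0xb8, 0x40, 0x06, 0x2e]
t1 = [0x2e, 0x06, 0x40, 0xb8, 0xa7, 0xa0, 0x08, 0xb7]
t2 = [0xa7, 0xb8, 0xa0, 0x40, 0x08, 0x06, 0xb7, 0x2e]
t3 = [0xb8, 0x08, 0x06, 0xb7, 0xb8, 0xa7, 0xa7, 0x2e]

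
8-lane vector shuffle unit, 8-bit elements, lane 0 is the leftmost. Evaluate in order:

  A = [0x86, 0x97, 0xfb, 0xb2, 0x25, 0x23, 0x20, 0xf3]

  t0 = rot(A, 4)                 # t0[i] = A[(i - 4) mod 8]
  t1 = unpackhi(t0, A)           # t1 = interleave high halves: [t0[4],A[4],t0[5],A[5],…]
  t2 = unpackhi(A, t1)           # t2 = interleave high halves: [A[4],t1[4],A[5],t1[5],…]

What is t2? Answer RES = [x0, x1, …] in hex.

t0 = [0x25, 0x23, 0x20, 0xf3, 0x86, 0x97, 0xfb, 0xb2]
t1 = [0x86, 0x25, 0x97, 0x23, 0xfb, 0x20, 0xb2, 0xf3]
t2 = [0x25, 0xfb, 0x23, 0x20, 0x20, 0xb2, 0xf3, 0xf3]

RES = [0x25, 0xfb, 0x23, 0x20, 0x20, 0xb2, 0xf3, 0xf3]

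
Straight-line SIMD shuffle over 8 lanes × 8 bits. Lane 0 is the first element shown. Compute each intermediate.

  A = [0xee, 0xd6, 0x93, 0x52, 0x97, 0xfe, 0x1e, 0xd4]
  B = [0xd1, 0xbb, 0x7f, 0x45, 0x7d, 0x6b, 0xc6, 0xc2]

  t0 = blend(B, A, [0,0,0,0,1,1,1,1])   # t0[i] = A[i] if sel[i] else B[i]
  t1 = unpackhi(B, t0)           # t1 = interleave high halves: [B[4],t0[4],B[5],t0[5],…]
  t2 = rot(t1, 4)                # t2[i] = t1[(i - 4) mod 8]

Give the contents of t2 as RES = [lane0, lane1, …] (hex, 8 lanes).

→ t0 |d1|bb|7f|45|97|fe|1e|d4|
→ t1 |7d|97|6b|fe|c6|1e|c2|d4|
→ t2 |c6|1e|c2|d4|7d|97|6b|fe|

RES = [ 0xc6  0x1e  0xc2  0xd4  0x7d  0x97  0x6b  0xfe ]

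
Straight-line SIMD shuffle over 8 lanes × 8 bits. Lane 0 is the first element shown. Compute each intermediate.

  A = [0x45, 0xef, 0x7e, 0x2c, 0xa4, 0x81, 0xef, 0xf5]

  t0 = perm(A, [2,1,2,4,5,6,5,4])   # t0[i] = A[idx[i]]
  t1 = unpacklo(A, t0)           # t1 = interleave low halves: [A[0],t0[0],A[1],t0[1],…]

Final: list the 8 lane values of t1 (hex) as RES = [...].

→ t0 |7e|ef|7e|a4|81|ef|81|a4|
→ t1 |45|7e|ef|ef|7e|7e|2c|a4|

RES = [0x45, 0x7e, 0xef, 0xef, 0x7e, 0x7e, 0x2c, 0xa4]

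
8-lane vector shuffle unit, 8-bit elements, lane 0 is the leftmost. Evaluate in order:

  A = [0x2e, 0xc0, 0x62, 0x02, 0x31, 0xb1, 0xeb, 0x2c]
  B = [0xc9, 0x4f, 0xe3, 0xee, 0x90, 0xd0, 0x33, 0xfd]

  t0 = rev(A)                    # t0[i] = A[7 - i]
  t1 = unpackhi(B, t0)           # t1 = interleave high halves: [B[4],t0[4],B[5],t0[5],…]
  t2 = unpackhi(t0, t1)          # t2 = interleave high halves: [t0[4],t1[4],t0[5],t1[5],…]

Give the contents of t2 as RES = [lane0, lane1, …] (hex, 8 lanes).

→ t0 |2c|eb|b1|31|02|62|c0|2e|
→ t1 |90|02|d0|62|33|c0|fd|2e|
→ t2 |02|33|62|c0|c0|fd|2e|2e|

RES = [ 0x02  0x33  0x62  0xc0  0xc0  0xfd  0x2e  0x2e ]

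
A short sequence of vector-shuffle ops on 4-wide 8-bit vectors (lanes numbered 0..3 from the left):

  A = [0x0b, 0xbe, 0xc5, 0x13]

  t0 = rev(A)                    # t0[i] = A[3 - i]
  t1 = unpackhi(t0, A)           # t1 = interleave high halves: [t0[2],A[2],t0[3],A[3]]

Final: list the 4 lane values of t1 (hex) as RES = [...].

  t0: 13 c5 be 0b
  t1: be c5 0b 13

RES = [0xbe, 0xc5, 0x0b, 0x13]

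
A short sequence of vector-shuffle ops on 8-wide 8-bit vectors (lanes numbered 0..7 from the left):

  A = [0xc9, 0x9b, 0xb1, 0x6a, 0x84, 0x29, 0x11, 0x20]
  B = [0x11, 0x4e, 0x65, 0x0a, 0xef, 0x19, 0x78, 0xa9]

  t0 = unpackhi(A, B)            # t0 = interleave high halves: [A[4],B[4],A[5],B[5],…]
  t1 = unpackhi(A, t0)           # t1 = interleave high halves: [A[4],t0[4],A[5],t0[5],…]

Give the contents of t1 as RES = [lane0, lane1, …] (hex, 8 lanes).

t0 = [0x84, 0xef, 0x29, 0x19, 0x11, 0x78, 0x20, 0xa9]
t1 = [0x84, 0x11, 0x29, 0x78, 0x11, 0x20, 0x20, 0xa9]

RES = [0x84, 0x11, 0x29, 0x78, 0x11, 0x20, 0x20, 0xa9]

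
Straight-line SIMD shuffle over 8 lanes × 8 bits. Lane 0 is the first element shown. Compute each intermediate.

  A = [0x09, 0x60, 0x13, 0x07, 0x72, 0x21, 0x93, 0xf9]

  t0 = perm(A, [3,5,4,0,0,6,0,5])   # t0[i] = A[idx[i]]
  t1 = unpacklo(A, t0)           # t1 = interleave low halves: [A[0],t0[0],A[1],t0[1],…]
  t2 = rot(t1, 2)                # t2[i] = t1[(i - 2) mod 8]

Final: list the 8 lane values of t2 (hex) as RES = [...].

  t0: 07 21 72 09 09 93 09 21
  t1: 09 07 60 21 13 72 07 09
  t2: 07 09 09 07 60 21 13 72

RES = [ 0x07  0x09  0x09  0x07  0x60  0x21  0x13  0x72 ]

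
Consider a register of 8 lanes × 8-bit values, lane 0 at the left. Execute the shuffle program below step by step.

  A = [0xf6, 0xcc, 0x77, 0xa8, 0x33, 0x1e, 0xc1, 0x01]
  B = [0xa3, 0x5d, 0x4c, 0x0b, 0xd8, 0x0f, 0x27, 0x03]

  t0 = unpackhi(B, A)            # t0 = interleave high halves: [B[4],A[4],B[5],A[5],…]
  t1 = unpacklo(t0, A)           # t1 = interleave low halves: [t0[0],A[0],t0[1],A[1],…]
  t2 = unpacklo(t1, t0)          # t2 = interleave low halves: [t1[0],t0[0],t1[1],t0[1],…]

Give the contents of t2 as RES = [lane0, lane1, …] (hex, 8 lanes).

RES = [0xd8, 0xd8, 0xf6, 0x33, 0x33, 0x0f, 0xcc, 0x1e]

t0 = [0xd8, 0x33, 0x0f, 0x1e, 0x27, 0xc1, 0x03, 0x01]
t1 = [0xd8, 0xf6, 0x33, 0xcc, 0x0f, 0x77, 0x1e, 0xa8]
t2 = [0xd8, 0xd8, 0xf6, 0x33, 0x33, 0x0f, 0xcc, 0x1e]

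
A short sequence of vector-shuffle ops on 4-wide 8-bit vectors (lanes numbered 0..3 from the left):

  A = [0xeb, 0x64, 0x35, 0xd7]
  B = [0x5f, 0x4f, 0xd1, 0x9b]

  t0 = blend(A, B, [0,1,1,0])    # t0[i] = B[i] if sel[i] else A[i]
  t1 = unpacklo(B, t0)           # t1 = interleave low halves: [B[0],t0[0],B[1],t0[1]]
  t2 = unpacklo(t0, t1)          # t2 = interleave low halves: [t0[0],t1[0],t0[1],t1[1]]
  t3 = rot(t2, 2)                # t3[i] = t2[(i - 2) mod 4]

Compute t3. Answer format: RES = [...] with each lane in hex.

  t0: eb 4f d1 d7
  t1: 5f eb 4f 4f
  t2: eb 5f 4f eb
  t3: 4f eb eb 5f

RES = [0x4f, 0xeb, 0xeb, 0x5f]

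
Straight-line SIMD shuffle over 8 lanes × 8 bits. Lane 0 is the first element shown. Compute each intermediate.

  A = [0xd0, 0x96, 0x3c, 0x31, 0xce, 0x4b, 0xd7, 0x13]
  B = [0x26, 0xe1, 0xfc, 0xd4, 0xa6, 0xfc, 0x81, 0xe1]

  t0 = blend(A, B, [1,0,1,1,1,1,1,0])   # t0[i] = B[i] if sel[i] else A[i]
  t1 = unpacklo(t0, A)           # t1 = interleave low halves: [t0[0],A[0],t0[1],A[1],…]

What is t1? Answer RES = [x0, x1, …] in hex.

t0 = [0x26, 0x96, 0xfc, 0xd4, 0xa6, 0xfc, 0x81, 0x13]
t1 = [0x26, 0xd0, 0x96, 0x96, 0xfc, 0x3c, 0xd4, 0x31]

RES = [0x26, 0xd0, 0x96, 0x96, 0xfc, 0x3c, 0xd4, 0x31]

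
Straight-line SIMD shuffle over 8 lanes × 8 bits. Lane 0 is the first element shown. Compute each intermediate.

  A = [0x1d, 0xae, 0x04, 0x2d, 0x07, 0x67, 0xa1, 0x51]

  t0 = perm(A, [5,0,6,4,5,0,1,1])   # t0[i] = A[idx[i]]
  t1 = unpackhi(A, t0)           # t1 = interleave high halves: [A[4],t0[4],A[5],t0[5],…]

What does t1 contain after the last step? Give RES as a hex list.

  t0: 67 1d a1 07 67 1d ae ae
  t1: 07 67 67 1d a1 ae 51 ae

RES = [ 0x07  0x67  0x67  0x1d  0xa1  0xae  0x51  0xae ]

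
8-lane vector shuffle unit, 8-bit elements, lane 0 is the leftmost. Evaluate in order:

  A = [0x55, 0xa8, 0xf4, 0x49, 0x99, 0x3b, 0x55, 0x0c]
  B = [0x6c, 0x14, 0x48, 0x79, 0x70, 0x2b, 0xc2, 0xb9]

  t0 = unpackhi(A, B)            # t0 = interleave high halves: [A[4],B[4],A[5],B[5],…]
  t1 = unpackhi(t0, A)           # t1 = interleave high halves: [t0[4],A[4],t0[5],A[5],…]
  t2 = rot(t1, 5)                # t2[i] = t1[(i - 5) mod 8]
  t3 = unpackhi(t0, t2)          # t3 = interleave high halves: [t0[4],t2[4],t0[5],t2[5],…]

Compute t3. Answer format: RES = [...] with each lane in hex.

RES = [ 0x55  0x0c  0xc2  0x55  0x0c  0x99  0xb9  0xc2 ]

→ t0 |99|70|3b|2b|55|c2|0c|b9|
→ t1 |55|99|c2|3b|0c|55|b9|0c|
→ t2 |3b|0c|55|b9|0c|55|99|c2|
→ t3 |55|0c|c2|55|0c|99|b9|c2|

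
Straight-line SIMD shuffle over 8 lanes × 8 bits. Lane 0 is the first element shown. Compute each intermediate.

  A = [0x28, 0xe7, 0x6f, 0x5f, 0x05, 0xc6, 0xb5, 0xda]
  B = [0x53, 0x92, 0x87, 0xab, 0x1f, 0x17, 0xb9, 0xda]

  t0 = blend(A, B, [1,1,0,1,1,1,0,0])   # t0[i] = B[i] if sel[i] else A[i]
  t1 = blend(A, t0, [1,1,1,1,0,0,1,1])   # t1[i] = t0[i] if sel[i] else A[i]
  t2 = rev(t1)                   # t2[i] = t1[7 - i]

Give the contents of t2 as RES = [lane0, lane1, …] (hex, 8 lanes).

RES = [ 0xda  0xb5  0xc6  0x05  0xab  0x6f  0x92  0x53 ]

t0 = [0x53, 0x92, 0x6f, 0xab, 0x1f, 0x17, 0xb5, 0xda]
t1 = [0x53, 0x92, 0x6f, 0xab, 0x05, 0xc6, 0xb5, 0xda]
t2 = [0xda, 0xb5, 0xc6, 0x05, 0xab, 0x6f, 0x92, 0x53]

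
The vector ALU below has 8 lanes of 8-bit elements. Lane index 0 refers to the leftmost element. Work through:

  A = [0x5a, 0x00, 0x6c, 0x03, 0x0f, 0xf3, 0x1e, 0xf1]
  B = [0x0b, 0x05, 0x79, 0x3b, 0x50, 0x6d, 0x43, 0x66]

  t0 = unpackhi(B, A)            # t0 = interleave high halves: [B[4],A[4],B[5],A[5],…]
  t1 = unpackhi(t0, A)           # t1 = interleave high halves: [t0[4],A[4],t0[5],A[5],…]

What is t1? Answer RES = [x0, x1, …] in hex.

RES = [0x43, 0x0f, 0x1e, 0xf3, 0x66, 0x1e, 0xf1, 0xf1]

  t0: 50 0f 6d f3 43 1e 66 f1
  t1: 43 0f 1e f3 66 1e f1 f1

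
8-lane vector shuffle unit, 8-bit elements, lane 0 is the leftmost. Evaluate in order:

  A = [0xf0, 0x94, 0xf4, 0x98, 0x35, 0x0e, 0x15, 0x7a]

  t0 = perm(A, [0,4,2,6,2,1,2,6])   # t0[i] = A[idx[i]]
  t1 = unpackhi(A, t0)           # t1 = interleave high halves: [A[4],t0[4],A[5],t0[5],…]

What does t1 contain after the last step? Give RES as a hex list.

RES = [0x35, 0xf4, 0x0e, 0x94, 0x15, 0xf4, 0x7a, 0x15]

→ t0 |f0|35|f4|15|f4|94|f4|15|
→ t1 |35|f4|0e|94|15|f4|7a|15|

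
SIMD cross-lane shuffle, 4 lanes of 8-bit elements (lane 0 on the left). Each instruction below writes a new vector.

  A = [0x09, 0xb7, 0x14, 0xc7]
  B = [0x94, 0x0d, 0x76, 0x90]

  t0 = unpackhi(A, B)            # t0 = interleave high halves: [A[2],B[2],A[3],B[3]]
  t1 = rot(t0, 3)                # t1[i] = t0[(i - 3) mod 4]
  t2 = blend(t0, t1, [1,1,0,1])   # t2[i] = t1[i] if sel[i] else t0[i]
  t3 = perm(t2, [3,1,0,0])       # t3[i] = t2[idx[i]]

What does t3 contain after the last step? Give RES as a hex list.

  t0: 14 76 c7 90
  t1: 76 c7 90 14
  t2: 76 c7 c7 14
  t3: 14 c7 76 76

RES = [ 0x14  0xc7  0x76  0x76 ]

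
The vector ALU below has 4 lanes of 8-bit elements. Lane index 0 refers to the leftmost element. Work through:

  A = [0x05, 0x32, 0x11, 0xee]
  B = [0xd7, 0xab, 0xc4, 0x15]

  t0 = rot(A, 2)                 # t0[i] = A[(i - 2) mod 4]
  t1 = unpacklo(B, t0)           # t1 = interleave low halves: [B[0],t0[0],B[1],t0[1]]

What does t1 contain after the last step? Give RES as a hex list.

t0 = [0x11, 0xee, 0x05, 0x32]
t1 = [0xd7, 0x11, 0xab, 0xee]

RES = [0xd7, 0x11, 0xab, 0xee]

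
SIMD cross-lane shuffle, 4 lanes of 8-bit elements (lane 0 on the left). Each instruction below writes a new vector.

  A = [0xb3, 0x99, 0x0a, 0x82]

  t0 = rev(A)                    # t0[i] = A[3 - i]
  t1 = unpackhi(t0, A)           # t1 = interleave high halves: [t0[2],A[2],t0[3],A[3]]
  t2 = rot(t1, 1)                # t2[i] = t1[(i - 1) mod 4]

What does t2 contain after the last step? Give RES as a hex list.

  t0: 82 0a 99 b3
  t1: 99 0a b3 82
  t2: 82 99 0a b3

RES = [0x82, 0x99, 0x0a, 0xb3]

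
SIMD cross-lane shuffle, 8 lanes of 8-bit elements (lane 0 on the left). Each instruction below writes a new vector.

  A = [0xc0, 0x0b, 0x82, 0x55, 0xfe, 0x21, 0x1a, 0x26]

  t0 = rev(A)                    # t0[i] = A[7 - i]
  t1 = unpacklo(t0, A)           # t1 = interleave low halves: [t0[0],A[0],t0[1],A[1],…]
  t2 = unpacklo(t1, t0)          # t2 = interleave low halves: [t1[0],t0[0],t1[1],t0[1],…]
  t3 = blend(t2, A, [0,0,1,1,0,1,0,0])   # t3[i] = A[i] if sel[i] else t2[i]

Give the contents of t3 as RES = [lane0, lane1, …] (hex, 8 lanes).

t0 = [0x26, 0x1a, 0x21, 0xfe, 0x55, 0x82, 0x0b, 0xc0]
t1 = [0x26, 0xc0, 0x1a, 0x0b, 0x21, 0x82, 0xfe, 0x55]
t2 = [0x26, 0x26, 0xc0, 0x1a, 0x1a, 0x21, 0x0b, 0xfe]
t3 = [0x26, 0x26, 0x82, 0x55, 0x1a, 0x21, 0x0b, 0xfe]

RES = [0x26, 0x26, 0x82, 0x55, 0x1a, 0x21, 0x0b, 0xfe]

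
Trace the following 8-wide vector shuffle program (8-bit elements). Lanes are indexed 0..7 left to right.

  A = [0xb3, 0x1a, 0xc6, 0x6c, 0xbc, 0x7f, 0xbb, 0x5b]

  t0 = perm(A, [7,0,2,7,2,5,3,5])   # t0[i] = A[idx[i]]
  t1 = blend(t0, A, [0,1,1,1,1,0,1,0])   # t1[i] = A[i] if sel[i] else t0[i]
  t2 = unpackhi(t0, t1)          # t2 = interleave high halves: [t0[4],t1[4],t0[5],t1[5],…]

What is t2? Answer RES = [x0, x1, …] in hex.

t0 = [0x5b, 0xb3, 0xc6, 0x5b, 0xc6, 0x7f, 0x6c, 0x7f]
t1 = [0x5b, 0x1a, 0xc6, 0x6c, 0xbc, 0x7f, 0xbb, 0x7f]
t2 = [0xc6, 0xbc, 0x7f, 0x7f, 0x6c, 0xbb, 0x7f, 0x7f]

RES = [ 0xc6  0xbc  0x7f  0x7f  0x6c  0xbb  0x7f  0x7f ]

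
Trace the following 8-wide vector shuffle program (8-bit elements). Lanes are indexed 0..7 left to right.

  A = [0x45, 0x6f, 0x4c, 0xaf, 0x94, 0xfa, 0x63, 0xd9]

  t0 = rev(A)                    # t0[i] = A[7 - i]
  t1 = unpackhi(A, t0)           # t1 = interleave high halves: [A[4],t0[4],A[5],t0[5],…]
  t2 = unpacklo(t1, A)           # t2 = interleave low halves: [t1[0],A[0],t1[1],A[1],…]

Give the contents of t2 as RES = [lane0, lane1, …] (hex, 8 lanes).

RES = [0x94, 0x45, 0xaf, 0x6f, 0xfa, 0x4c, 0x4c, 0xaf]

  t0: d9 63 fa 94 af 4c 6f 45
  t1: 94 af fa 4c 63 6f d9 45
  t2: 94 45 af 6f fa 4c 4c af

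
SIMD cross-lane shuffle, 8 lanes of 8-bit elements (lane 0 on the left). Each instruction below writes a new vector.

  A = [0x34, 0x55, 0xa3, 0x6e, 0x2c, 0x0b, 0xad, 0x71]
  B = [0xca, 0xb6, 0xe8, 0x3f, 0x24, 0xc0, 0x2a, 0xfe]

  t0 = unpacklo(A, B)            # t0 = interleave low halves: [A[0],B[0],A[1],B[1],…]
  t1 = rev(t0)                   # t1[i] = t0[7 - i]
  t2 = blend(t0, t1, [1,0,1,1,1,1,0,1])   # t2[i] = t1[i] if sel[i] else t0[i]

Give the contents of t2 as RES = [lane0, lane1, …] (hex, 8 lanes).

  t0: 34 ca 55 b6 a3 e8 6e 3f
  t1: 3f 6e e8 a3 b6 55 ca 34
  t2: 3f ca e8 a3 b6 55 6e 34

RES = [ 0x3f  0xca  0xe8  0xa3  0xb6  0x55  0x6e  0x34 ]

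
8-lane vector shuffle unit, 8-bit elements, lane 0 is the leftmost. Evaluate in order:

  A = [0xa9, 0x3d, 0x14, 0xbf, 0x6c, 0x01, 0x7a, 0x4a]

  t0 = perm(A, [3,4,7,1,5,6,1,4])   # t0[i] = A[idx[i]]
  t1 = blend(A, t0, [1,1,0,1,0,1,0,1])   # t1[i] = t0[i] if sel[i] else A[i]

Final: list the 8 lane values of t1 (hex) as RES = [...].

  t0: bf 6c 4a 3d 01 7a 3d 6c
  t1: bf 6c 14 3d 6c 7a 7a 6c

RES = [0xbf, 0x6c, 0x14, 0x3d, 0x6c, 0x7a, 0x7a, 0x6c]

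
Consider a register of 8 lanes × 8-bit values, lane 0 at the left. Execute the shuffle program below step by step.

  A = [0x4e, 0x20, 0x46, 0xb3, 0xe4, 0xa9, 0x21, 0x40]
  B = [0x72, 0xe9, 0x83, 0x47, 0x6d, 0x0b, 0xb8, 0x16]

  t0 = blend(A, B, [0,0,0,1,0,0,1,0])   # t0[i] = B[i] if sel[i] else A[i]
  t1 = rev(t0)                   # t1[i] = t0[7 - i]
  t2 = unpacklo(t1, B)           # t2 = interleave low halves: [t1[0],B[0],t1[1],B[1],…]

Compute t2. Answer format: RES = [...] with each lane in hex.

t0 = [0x4e, 0x20, 0x46, 0x47, 0xe4, 0xa9, 0xb8, 0x40]
t1 = [0x40, 0xb8, 0xa9, 0xe4, 0x47, 0x46, 0x20, 0x4e]
t2 = [0x40, 0x72, 0xb8, 0xe9, 0xa9, 0x83, 0xe4, 0x47]

RES = [0x40, 0x72, 0xb8, 0xe9, 0xa9, 0x83, 0xe4, 0x47]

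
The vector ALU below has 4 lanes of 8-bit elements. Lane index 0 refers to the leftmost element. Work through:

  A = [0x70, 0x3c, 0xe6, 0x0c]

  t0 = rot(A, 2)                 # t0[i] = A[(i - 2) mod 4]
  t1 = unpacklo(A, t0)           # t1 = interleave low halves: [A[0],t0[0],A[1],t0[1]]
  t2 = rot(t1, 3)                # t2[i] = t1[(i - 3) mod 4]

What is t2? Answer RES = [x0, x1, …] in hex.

t0 = [0xe6, 0x0c, 0x70, 0x3c]
t1 = [0x70, 0xe6, 0x3c, 0x0c]
t2 = [0xe6, 0x3c, 0x0c, 0x70]

RES = [0xe6, 0x3c, 0x0c, 0x70]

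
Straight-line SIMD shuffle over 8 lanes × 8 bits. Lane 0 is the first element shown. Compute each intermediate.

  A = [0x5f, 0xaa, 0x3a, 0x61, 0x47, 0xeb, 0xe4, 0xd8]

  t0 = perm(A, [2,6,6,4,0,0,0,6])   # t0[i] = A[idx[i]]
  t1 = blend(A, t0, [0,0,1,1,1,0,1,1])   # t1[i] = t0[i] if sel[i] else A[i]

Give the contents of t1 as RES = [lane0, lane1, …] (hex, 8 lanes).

RES = [ 0x5f  0xaa  0xe4  0x47  0x5f  0xeb  0x5f  0xe4 ]

  t0: 3a e4 e4 47 5f 5f 5f e4
  t1: 5f aa e4 47 5f eb 5f e4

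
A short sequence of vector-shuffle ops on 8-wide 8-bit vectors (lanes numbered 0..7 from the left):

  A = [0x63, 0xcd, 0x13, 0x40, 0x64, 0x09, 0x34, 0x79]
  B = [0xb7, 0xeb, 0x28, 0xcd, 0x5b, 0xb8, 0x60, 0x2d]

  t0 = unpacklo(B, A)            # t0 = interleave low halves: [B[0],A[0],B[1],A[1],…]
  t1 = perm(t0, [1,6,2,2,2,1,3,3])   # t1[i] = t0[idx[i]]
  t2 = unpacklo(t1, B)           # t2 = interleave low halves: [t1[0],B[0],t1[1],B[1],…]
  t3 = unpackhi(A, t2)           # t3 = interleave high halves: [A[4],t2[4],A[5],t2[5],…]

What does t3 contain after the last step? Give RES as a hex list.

RES = [0x64, 0xeb, 0x09, 0x28, 0x34, 0xeb, 0x79, 0xcd]

  t0: b7 63 eb cd 28 13 cd 40
  t1: 63 cd eb eb eb 63 cd cd
  t2: 63 b7 cd eb eb 28 eb cd
  t3: 64 eb 09 28 34 eb 79 cd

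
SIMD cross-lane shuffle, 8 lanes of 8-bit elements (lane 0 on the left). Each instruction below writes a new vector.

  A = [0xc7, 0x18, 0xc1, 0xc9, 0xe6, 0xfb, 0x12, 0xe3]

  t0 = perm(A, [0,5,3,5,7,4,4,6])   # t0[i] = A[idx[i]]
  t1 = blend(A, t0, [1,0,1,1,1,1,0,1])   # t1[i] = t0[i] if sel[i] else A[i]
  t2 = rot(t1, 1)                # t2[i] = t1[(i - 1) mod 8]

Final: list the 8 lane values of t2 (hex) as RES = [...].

t0 = [0xc7, 0xfb, 0xc9, 0xfb, 0xe3, 0xe6, 0xe6, 0x12]
t1 = [0xc7, 0x18, 0xc9, 0xfb, 0xe3, 0xe6, 0x12, 0x12]
t2 = [0x12, 0xc7, 0x18, 0xc9, 0xfb, 0xe3, 0xe6, 0x12]

RES = [0x12, 0xc7, 0x18, 0xc9, 0xfb, 0xe3, 0xe6, 0x12]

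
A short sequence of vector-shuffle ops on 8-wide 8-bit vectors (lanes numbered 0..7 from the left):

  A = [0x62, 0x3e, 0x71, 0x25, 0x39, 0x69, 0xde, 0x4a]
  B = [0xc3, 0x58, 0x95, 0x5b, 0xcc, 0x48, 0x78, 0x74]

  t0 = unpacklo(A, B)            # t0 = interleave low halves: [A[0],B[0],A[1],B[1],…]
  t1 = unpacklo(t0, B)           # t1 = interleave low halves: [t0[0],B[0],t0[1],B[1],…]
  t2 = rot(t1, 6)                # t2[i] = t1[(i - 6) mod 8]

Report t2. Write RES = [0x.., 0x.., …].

RES = [0xc3, 0x58, 0x3e, 0x95, 0x58, 0x5b, 0x62, 0xc3]

→ t0 |62|c3|3e|58|71|95|25|5b|
→ t1 |62|c3|c3|58|3e|95|58|5b|
→ t2 |c3|58|3e|95|58|5b|62|c3|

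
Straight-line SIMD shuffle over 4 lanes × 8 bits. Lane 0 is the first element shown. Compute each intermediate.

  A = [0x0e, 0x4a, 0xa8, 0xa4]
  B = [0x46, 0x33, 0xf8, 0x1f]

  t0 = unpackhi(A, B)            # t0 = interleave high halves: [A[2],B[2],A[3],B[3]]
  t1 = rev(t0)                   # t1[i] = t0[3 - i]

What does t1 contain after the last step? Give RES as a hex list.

RES = [0x1f, 0xa4, 0xf8, 0xa8]

  t0: a8 f8 a4 1f
  t1: 1f a4 f8 a8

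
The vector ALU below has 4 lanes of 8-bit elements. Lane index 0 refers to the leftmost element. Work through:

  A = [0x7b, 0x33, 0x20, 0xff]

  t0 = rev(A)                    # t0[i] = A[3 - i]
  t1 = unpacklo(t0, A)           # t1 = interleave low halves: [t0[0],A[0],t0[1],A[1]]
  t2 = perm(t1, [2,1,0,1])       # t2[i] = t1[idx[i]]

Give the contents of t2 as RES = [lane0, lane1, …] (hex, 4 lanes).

RES = [ 0x20  0x7b  0xff  0x7b ]

→ t0 |ff|20|33|7b|
→ t1 |ff|7b|20|33|
→ t2 |20|7b|ff|7b|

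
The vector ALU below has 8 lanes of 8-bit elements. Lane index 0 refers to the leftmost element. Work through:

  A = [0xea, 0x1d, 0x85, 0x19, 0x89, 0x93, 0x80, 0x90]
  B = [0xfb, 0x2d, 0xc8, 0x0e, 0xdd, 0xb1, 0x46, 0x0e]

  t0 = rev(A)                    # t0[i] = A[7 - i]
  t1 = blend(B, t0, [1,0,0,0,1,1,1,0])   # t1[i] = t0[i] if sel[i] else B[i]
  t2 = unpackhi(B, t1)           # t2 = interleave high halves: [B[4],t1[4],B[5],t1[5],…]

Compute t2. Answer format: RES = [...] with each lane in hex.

RES = [0xdd, 0x19, 0xb1, 0x85, 0x46, 0x1d, 0x0e, 0x0e]

  t0: 90 80 93 89 19 85 1d ea
  t1: 90 2d c8 0e 19 85 1d 0e
  t2: dd 19 b1 85 46 1d 0e 0e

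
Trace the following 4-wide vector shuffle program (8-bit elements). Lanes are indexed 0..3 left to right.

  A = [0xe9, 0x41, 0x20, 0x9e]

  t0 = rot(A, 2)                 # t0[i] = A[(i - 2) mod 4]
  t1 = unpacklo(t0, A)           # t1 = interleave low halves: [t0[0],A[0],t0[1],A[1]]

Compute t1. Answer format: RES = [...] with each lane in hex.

→ t0 |20|9e|e9|41|
→ t1 |20|e9|9e|41|

RES = [ 0x20  0xe9  0x9e  0x41 ]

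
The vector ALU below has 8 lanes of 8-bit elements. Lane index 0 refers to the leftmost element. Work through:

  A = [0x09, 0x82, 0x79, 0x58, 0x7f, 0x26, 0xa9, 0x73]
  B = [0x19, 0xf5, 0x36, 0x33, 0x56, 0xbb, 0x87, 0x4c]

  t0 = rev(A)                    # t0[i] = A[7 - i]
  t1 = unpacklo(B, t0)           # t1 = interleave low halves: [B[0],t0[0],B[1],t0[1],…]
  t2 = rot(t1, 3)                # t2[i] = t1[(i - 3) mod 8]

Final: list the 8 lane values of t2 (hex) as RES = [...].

t0 = [0x73, 0xa9, 0x26, 0x7f, 0x58, 0x79, 0x82, 0x09]
t1 = [0x19, 0x73, 0xf5, 0xa9, 0x36, 0x26, 0x33, 0x7f]
t2 = [0x26, 0x33, 0x7f, 0x19, 0x73, 0xf5, 0xa9, 0x36]

RES = [ 0x26  0x33  0x7f  0x19  0x73  0xf5  0xa9  0x36 ]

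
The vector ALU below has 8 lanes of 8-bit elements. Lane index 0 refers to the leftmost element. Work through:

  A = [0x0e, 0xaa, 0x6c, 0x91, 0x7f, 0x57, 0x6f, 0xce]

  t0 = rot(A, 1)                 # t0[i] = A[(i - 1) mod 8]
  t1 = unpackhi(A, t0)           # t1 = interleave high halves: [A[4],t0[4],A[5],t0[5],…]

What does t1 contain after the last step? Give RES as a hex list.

RES = [ 0x7f  0x91  0x57  0x7f  0x6f  0x57  0xce  0x6f ]

→ t0 |ce|0e|aa|6c|91|7f|57|6f|
→ t1 |7f|91|57|7f|6f|57|ce|6f|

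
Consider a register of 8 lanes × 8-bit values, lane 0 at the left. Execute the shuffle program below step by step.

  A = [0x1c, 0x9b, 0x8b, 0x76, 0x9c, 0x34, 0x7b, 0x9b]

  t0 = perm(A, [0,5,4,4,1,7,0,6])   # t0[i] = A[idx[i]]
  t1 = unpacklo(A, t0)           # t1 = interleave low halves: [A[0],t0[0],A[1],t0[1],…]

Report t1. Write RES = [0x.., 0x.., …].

RES = [0x1c, 0x1c, 0x9b, 0x34, 0x8b, 0x9c, 0x76, 0x9c]

  t0: 1c 34 9c 9c 9b 9b 1c 7b
  t1: 1c 1c 9b 34 8b 9c 76 9c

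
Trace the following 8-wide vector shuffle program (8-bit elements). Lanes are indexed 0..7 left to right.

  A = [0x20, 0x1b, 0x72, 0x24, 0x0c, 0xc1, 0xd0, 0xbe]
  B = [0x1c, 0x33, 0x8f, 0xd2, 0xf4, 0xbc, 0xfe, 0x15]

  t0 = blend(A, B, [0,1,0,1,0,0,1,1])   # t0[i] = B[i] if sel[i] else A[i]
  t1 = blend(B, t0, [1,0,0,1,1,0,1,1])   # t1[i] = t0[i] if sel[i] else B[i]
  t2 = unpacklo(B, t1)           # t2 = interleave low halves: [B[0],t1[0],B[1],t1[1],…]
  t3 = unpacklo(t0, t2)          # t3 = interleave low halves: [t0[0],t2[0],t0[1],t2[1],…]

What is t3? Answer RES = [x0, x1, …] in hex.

t0 = [0x20, 0x33, 0x72, 0xd2, 0x0c, 0xc1, 0xfe, 0x15]
t1 = [0x20, 0x33, 0x8f, 0xd2, 0x0c, 0xbc, 0xfe, 0x15]
t2 = [0x1c, 0x20, 0x33, 0x33, 0x8f, 0x8f, 0xd2, 0xd2]
t3 = [0x20, 0x1c, 0x33, 0x20, 0x72, 0x33, 0xd2, 0x33]

RES = [ 0x20  0x1c  0x33  0x20  0x72  0x33  0xd2  0x33 ]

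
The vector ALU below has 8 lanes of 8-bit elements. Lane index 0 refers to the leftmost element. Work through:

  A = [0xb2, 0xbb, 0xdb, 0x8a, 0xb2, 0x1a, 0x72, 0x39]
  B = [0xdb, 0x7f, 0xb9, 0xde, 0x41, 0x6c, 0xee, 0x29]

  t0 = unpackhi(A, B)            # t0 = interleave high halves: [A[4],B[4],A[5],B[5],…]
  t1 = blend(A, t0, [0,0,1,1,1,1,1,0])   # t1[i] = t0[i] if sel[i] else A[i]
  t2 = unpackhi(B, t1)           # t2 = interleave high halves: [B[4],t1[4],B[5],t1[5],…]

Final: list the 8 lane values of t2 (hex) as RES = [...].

RES = [0x41, 0x72, 0x6c, 0xee, 0xee, 0x39, 0x29, 0x39]

  t0: b2 41 1a 6c 72 ee 39 29
  t1: b2 bb 1a 6c 72 ee 39 39
  t2: 41 72 6c ee ee 39 29 39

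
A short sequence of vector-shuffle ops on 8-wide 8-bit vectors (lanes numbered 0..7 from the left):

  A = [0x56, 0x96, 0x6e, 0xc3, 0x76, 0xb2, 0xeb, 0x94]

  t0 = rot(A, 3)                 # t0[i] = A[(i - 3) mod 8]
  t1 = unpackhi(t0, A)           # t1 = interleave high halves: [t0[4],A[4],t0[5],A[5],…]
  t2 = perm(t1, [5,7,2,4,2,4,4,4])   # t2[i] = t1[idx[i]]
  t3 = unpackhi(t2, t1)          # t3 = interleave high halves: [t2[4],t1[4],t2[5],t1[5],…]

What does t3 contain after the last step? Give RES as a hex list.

RES = [0x6e, 0xc3, 0xc3, 0xeb, 0xc3, 0x76, 0xc3, 0x94]

  t0: b2 eb 94 56 96 6e c3 76
  t1: 96 76 6e b2 c3 eb 76 94
  t2: eb 94 6e c3 6e c3 c3 c3
  t3: 6e c3 c3 eb c3 76 c3 94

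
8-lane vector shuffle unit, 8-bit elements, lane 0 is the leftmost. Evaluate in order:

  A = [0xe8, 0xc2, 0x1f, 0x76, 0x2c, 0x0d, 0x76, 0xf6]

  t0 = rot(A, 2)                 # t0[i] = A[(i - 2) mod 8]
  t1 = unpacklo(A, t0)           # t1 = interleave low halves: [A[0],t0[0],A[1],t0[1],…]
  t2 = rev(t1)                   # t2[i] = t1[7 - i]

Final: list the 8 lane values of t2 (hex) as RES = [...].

RES = [0xc2, 0x76, 0xe8, 0x1f, 0xf6, 0xc2, 0x76, 0xe8]

t0 = [0x76, 0xf6, 0xe8, 0xc2, 0x1f, 0x76, 0x2c, 0x0d]
t1 = [0xe8, 0x76, 0xc2, 0xf6, 0x1f, 0xe8, 0x76, 0xc2]
t2 = [0xc2, 0x76, 0xe8, 0x1f, 0xf6, 0xc2, 0x76, 0xe8]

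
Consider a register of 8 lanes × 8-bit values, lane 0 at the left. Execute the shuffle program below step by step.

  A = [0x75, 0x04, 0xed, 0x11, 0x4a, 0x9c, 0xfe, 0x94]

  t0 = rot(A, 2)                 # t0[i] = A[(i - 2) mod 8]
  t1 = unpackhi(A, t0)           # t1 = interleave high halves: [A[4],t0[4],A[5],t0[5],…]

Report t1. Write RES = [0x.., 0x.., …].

RES = [ 0x4a  0xed  0x9c  0x11  0xfe  0x4a  0x94  0x9c ]

  t0: fe 94 75 04 ed 11 4a 9c
  t1: 4a ed 9c 11 fe 4a 94 9c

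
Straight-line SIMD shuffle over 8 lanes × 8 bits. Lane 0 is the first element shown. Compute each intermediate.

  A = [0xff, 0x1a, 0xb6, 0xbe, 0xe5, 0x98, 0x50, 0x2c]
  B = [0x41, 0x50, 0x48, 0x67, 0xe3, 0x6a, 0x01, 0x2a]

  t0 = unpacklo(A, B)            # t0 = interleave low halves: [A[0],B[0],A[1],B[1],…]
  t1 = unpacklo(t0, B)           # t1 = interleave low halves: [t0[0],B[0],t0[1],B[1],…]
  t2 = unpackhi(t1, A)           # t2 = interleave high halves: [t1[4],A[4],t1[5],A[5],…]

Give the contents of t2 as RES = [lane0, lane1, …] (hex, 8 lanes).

RES = [ 0x1a  0xe5  0x48  0x98  0x50  0x50  0x67  0x2c ]

t0 = [0xff, 0x41, 0x1a, 0x50, 0xb6, 0x48, 0xbe, 0x67]
t1 = [0xff, 0x41, 0x41, 0x50, 0x1a, 0x48, 0x50, 0x67]
t2 = [0x1a, 0xe5, 0x48, 0x98, 0x50, 0x50, 0x67, 0x2c]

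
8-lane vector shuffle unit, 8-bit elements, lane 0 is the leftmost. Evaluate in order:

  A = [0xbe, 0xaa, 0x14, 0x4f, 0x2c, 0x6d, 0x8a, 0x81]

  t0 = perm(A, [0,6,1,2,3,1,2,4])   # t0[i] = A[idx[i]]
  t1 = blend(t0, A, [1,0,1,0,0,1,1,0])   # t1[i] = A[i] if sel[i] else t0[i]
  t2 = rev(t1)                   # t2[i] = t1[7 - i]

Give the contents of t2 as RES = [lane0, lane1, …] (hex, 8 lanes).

RES = [ 0x2c  0x8a  0x6d  0x4f  0x14  0x14  0x8a  0xbe ]

  t0: be 8a aa 14 4f aa 14 2c
  t1: be 8a 14 14 4f 6d 8a 2c
  t2: 2c 8a 6d 4f 14 14 8a be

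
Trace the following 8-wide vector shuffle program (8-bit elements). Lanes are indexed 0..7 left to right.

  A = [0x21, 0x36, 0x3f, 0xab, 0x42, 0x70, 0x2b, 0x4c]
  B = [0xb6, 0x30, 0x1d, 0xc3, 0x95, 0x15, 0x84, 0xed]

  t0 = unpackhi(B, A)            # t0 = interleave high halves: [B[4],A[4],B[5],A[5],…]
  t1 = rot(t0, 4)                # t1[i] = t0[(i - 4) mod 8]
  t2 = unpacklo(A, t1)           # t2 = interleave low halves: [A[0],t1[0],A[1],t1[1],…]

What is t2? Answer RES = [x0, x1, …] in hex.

RES = [0x21, 0x84, 0x36, 0x2b, 0x3f, 0xed, 0xab, 0x4c]

t0 = [0x95, 0x42, 0x15, 0x70, 0x84, 0x2b, 0xed, 0x4c]
t1 = [0x84, 0x2b, 0xed, 0x4c, 0x95, 0x42, 0x15, 0x70]
t2 = [0x21, 0x84, 0x36, 0x2b, 0x3f, 0xed, 0xab, 0x4c]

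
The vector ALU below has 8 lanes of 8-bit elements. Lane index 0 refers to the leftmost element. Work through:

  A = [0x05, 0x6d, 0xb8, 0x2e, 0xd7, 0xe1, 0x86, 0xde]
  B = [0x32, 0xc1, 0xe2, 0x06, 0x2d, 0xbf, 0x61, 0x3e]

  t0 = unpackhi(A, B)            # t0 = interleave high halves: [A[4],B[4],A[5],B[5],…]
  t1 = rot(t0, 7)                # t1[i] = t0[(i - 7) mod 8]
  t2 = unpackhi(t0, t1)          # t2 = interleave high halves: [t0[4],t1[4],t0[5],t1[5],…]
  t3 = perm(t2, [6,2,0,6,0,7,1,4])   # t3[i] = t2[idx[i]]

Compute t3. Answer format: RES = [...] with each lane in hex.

RES = [0x3e, 0x61, 0x86, 0x3e, 0x86, 0xd7, 0x61, 0xde]

t0 = [0xd7, 0x2d, 0xe1, 0xbf, 0x86, 0x61, 0xde, 0x3e]
t1 = [0x2d, 0xe1, 0xbf, 0x86, 0x61, 0xde, 0x3e, 0xd7]
t2 = [0x86, 0x61, 0x61, 0xde, 0xde, 0x3e, 0x3e, 0xd7]
t3 = [0x3e, 0x61, 0x86, 0x3e, 0x86, 0xd7, 0x61, 0xde]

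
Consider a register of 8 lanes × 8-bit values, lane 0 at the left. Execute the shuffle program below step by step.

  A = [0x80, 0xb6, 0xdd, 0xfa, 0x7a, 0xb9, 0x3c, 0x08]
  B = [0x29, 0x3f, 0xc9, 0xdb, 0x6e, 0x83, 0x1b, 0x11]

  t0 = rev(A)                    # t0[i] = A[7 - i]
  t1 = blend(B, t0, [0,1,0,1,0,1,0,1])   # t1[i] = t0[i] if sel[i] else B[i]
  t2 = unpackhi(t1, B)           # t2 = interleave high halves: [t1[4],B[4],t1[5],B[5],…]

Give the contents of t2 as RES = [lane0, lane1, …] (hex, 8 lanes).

RES = [0x6e, 0x6e, 0xdd, 0x83, 0x1b, 0x1b, 0x80, 0x11]

  t0: 08 3c b9 7a fa dd b6 80
  t1: 29 3c c9 7a 6e dd 1b 80
  t2: 6e 6e dd 83 1b 1b 80 11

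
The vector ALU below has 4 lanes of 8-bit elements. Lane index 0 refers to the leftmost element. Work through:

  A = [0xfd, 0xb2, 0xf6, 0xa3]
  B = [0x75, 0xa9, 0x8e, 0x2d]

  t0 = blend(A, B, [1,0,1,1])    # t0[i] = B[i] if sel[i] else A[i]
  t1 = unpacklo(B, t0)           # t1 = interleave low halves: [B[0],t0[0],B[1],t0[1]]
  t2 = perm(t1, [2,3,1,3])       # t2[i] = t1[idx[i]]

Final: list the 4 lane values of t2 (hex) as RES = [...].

  t0: 75 b2 8e 2d
  t1: 75 75 a9 b2
  t2: a9 b2 75 b2

RES = [0xa9, 0xb2, 0x75, 0xb2]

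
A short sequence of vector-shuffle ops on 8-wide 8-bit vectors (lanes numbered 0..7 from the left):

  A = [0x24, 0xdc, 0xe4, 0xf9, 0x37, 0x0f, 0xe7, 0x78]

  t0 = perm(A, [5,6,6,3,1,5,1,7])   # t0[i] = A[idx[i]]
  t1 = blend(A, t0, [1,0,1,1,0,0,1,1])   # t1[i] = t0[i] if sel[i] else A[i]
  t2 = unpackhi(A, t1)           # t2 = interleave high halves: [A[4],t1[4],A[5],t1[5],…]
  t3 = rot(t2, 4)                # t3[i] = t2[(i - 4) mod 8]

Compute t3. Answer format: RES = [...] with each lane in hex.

RES = [ 0xe7  0xdc  0x78  0x78  0x37  0x37  0x0f  0x0f ]

t0 = [0x0f, 0xe7, 0xe7, 0xf9, 0xdc, 0x0f, 0xdc, 0x78]
t1 = [0x0f, 0xdc, 0xe7, 0xf9, 0x37, 0x0f, 0xdc, 0x78]
t2 = [0x37, 0x37, 0x0f, 0x0f, 0xe7, 0xdc, 0x78, 0x78]
t3 = [0xe7, 0xdc, 0x78, 0x78, 0x37, 0x37, 0x0f, 0x0f]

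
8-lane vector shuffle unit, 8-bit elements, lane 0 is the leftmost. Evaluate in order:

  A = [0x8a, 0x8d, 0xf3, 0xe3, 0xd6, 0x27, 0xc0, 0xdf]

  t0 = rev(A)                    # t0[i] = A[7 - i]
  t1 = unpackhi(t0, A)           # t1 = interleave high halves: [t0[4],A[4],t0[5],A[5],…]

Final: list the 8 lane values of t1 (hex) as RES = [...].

RES = [ 0xe3  0xd6  0xf3  0x27  0x8d  0xc0  0x8a  0xdf ]

  t0: df c0 27 d6 e3 f3 8d 8a
  t1: e3 d6 f3 27 8d c0 8a df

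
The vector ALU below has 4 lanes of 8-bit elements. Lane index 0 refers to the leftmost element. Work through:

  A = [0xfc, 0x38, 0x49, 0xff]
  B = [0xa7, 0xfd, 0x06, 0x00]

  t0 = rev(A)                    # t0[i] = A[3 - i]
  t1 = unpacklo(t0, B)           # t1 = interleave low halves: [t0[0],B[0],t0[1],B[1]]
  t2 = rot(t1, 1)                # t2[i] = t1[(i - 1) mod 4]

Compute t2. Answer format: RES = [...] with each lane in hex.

RES = [ 0xfd  0xff  0xa7  0x49 ]

t0 = [0xff, 0x49, 0x38, 0xfc]
t1 = [0xff, 0xa7, 0x49, 0xfd]
t2 = [0xfd, 0xff, 0xa7, 0x49]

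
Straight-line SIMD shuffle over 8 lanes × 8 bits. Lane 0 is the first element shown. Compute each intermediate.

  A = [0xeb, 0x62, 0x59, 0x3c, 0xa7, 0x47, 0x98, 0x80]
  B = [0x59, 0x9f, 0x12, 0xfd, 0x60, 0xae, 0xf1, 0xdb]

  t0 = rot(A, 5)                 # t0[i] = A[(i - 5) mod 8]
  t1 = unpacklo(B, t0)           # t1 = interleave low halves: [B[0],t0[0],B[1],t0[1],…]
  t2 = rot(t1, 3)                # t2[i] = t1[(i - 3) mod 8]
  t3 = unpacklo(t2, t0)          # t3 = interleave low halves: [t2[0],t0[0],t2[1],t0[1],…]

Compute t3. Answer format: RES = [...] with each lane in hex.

RES = [0x47, 0x3c, 0xfd, 0xa7, 0x98, 0x47, 0x59, 0x98]

→ t0 |3c|a7|47|98|80|eb|62|59|
→ t1 |59|3c|9f|a7|12|47|fd|98|
→ t2 |47|fd|98|59|3c|9f|a7|12|
→ t3 |47|3c|fd|a7|98|47|59|98|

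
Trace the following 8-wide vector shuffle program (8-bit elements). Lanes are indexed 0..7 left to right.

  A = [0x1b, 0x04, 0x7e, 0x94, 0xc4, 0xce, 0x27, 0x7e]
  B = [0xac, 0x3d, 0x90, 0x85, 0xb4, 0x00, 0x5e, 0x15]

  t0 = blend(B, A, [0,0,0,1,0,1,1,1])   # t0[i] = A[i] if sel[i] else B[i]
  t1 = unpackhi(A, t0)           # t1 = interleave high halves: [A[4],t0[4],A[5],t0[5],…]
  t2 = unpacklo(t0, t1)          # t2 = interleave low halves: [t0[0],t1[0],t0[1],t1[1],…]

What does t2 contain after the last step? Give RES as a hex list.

RES = [ 0xac  0xc4  0x3d  0xb4  0x90  0xce  0x94  0xce ]

  t0: ac 3d 90 94 b4 ce 27 7e
  t1: c4 b4 ce ce 27 27 7e 7e
  t2: ac c4 3d b4 90 ce 94 ce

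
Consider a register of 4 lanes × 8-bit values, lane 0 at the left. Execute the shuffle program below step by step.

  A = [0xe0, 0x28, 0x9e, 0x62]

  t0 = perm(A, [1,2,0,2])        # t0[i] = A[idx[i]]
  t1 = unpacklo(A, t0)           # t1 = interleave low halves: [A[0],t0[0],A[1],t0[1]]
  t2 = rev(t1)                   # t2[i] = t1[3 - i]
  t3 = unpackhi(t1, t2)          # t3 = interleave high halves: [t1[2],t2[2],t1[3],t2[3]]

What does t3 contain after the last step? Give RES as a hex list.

→ t0 |28|9e|e0|9e|
→ t1 |e0|28|28|9e|
→ t2 |9e|28|28|e0|
→ t3 |28|28|9e|e0|

RES = [ 0x28  0x28  0x9e  0xe0 ]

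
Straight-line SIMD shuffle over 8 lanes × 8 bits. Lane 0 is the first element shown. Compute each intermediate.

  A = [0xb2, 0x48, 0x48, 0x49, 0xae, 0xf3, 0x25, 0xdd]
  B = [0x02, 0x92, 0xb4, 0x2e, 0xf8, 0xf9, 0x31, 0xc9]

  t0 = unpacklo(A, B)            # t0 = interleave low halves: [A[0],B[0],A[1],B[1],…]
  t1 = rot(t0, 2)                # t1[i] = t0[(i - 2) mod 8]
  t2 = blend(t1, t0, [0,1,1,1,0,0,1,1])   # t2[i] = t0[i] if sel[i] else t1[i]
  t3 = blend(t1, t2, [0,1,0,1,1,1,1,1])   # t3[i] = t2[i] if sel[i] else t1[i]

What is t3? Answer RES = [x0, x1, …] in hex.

RES = [0x49, 0x02, 0xb2, 0x92, 0x48, 0x92, 0x49, 0x2e]

→ t0 |b2|02|48|92|48|b4|49|2e|
→ t1 |49|2e|b2|02|48|92|48|b4|
→ t2 |49|02|48|92|48|92|49|2e|
→ t3 |49|02|b2|92|48|92|49|2e|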